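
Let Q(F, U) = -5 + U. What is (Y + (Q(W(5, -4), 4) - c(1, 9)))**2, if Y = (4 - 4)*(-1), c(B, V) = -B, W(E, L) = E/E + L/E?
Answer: 0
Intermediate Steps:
W(E, L) = 1 + L/E
Y = 0 (Y = 0*(-1) = 0)
(Y + (Q(W(5, -4), 4) - c(1, 9)))**2 = (0 + ((-5 + 4) - (-1)))**2 = (0 + (-1 - 1*(-1)))**2 = (0 + (-1 + 1))**2 = (0 + 0)**2 = 0**2 = 0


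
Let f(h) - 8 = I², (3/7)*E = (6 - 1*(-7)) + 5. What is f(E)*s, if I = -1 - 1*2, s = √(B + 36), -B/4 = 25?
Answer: 136*I ≈ 136.0*I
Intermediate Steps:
B = -100 (B = -4*25 = -100)
s = 8*I (s = √(-100 + 36) = √(-64) = 8*I ≈ 8.0*I)
I = -3 (I = -1 - 2 = -3)
E = 42 (E = 7*((6 - 1*(-7)) + 5)/3 = 7*((6 + 7) + 5)/3 = 7*(13 + 5)/3 = (7/3)*18 = 42)
f(h) = 17 (f(h) = 8 + (-3)² = 8 + 9 = 17)
f(E)*s = 17*(8*I) = 136*I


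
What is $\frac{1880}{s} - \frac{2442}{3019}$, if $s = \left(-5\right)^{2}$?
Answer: $\frac{1122934}{15095} \approx 74.391$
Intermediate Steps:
$s = 25$
$\frac{1880}{s} - \frac{2442}{3019} = \frac{1880}{25} - \frac{2442}{3019} = 1880 \cdot \frac{1}{25} - \frac{2442}{3019} = \frac{376}{5} - \frac{2442}{3019} = \frac{1122934}{15095}$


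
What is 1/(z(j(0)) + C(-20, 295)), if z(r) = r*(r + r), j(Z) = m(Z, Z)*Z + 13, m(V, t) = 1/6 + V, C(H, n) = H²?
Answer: 1/738 ≈ 0.0013550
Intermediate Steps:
m(V, t) = ⅙ + V
j(Z) = 13 + Z*(⅙ + Z) (j(Z) = (⅙ + Z)*Z + 13 = Z*(⅙ + Z) + 13 = 13 + Z*(⅙ + Z))
z(r) = 2*r² (z(r) = r*(2*r) = 2*r²)
1/(z(j(0)) + C(-20, 295)) = 1/(2*(13 + 0² + (⅙)*0)² + (-20)²) = 1/(2*(13 + 0 + 0)² + 400) = 1/(2*13² + 400) = 1/(2*169 + 400) = 1/(338 + 400) = 1/738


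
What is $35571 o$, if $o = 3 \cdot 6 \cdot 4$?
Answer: $2561112$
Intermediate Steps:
$o = 72$ ($o = 18 \cdot 4 = 72$)
$35571 o = 35571 \cdot 72 = 2561112$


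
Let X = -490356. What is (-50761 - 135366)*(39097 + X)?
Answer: 83991483893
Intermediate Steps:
(-50761 - 135366)*(39097 + X) = (-50761 - 135366)*(39097 - 490356) = -186127*(-451259) = 83991483893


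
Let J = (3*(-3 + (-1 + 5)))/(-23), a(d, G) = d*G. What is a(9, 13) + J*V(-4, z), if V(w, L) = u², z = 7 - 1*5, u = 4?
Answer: 2643/23 ≈ 114.91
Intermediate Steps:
z = 2 (z = 7 - 5 = 2)
V(w, L) = 16 (V(w, L) = 4² = 16)
a(d, G) = G*d
J = -3/23 (J = (3*(-3 + 4))*(-1/23) = (3*1)*(-1/23) = 3*(-1/23) = -3/23 ≈ -0.13043)
a(9, 13) + J*V(-4, z) = 13*9 - 3/23*16 = 117 - 48/23 = 2643/23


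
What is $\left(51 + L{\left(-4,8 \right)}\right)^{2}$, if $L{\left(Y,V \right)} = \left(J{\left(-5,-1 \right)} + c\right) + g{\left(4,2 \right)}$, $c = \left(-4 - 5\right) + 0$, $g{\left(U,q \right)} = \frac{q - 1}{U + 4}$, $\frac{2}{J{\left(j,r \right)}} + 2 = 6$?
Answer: $\frac{116281}{64} \approx 1816.9$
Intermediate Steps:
$J{\left(j,r \right)} = \frac{1}{2}$ ($J{\left(j,r \right)} = \frac{2}{-2 + 6} = \frac{2}{4} = 2 \cdot \frac{1}{4} = \frac{1}{2}$)
$g{\left(U,q \right)} = \frac{-1 + q}{4 + U}$
$c = -9$ ($c = -9 + 0 = -9$)
$L{\left(Y,V \right)} = - \frac{67}{8}$ ($L{\left(Y,V \right)} = \left(\frac{1}{2} - 9\right) + \frac{-1 + 2}{4 + 4} = - \frac{17}{2} + \frac{1}{8} \cdot 1 = - \frac{17}{2} + \frac{1}{8} = - \frac{67}{8}$)
$\left(51 + L{\left(-4,8 \right)}\right)^{2} = \left(51 - \frac{67}{8}\right)^{2} = \left(\frac{341}{8}\right)^{2} = \frac{116281}{64}$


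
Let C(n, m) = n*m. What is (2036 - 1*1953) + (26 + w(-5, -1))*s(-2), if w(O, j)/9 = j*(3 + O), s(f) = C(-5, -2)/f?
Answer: -137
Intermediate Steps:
C(n, m) = m*n
s(f) = 10/f (s(f) = (-2*(-5))/f = 10/f)
w(O, j) = 9*j*(3 + O) (w(O, j) = 9*(j*(3 + O)) = 9*j*(3 + O))
(2036 - 1*1953) + (26 + w(-5, -1))*s(-2) = (2036 - 1*1953) + (26 + 9*(-1)*(3 - 5))*(10/(-2)) = (2036 - 1953) + (26 + 9*(-1)*(-2))*(10*(-½)) = 83 + (26 + 18)*(-5) = 83 + 44*(-5) = 83 - 220 = -137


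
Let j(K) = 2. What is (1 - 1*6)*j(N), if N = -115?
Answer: -10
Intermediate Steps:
(1 - 1*6)*j(N) = (1 - 1*6)*2 = (1 - 6)*2 = -5*2 = -10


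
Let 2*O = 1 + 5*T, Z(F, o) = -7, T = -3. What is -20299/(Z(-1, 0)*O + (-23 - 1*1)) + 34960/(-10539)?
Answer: -214805161/263475 ≈ -815.28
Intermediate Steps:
O = -7 (O = (1 + 5*(-3))/2 = (1 - 15)/2 = (½)*(-14) = -7)
-20299/(Z(-1, 0)*O + (-23 - 1*1)) + 34960/(-10539) = -20299/(-7*(-7) + (-23 - 1*1)) + 34960/(-10539) = -20299/(49 + (-23 - 1)) + 34960*(-1/10539) = -20299/(49 - 24) - 34960/10539 = -20299/25 - 34960/10539 = -214805161/263475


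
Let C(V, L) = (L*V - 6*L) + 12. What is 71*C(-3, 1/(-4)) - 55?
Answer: 3827/4 ≈ 956.75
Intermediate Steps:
C(V, L) = 12 - 6*L + L*V (C(V, L) = (-6*L + L*V) + 12 = 12 - 6*L + L*V)
71*C(-3, 1/(-4)) - 55 = 71*(12 - 6/(-4) - 3/(-4)) - 55 = 71*(12 - 6*(-¼) - ¼*(-3)) - 55 = 71*(12 + 3/2 + ¾) - 55 = 71*(57/4) - 55 = 4047/4 - 55 = 3827/4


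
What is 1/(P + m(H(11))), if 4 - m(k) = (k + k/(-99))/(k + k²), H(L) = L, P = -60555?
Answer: -594/35967343 ≈ -1.6515e-5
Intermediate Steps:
m(k) = 4 - 98*k/(99*(k + k²)) (m(k) = 4 - (k + k/(-99))/(k + k²) = 4 - (k + k*(-1/99))/(k + k²) = 4 - (k - k/99)/(k + k²) = 4 - 98*k/99/(k + k²) = 4 - 98*k/(99*(k + k²)))
1/(P + m(H(11))) = 1/(-60555 + 2*(149 + 198*11)/(99*(1 + 11))) = 1/(-60555 + (2/99)*(149 + 2178)/12) = 1/(-60555 + (2/99)*(1/12)*2327) = 1/(-60555 + 2327/594) = 1/(-35967343/594) = -594/35967343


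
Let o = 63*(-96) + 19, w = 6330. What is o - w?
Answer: -12359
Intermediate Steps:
o = -6029 (o = -6048 + 19 = -6029)
o - w = -6029 - 1*6330 = -6029 - 6330 = -12359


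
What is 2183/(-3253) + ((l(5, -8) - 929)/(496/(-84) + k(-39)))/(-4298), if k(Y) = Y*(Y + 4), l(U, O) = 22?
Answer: -38246420429/57006138022 ≈ -0.67092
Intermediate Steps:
k(Y) = Y*(4 + Y)
2183/(-3253) + ((l(5, -8) - 929)/(496/(-84) + k(-39)))/(-4298) = 2183/(-3253) + ((22 - 929)/(496/(-84) - 39*(4 - 39)))/(-4298) = 2183*(-1/3253) - 907/(496*(-1/84) - 39*(-35))*(-1/4298) = -2183/3253 - 907/(-124/21 + 1365)*(-1/4298) = -2183/3253 - 907/28541/21*(-1/4298) = -2183/3253 - 907*21/28541*(-1/4298) = -2183/3253 - 19047/28541*(-1/4298) = -2183/3253 + 2721/17524174 = -38246420429/57006138022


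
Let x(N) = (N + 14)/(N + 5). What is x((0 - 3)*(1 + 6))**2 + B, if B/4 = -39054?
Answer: -39991247/256 ≈ -1.5622e+5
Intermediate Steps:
B = -156216 (B = 4*(-39054) = -156216)
x(N) = (14 + N)/(5 + N)
x((0 - 3)*(1 + 6))**2 + B = ((14 + (0 - 3)*(1 + 6))/(5 + (0 - 3)*(1 + 6)))**2 - 156216 = ((14 - 3*7)/(5 - 3*7))**2 - 156216 = ((14 - 21)/(5 - 21))**2 - 156216 = (-7/(-16))**2 - 156216 = (-1/16*(-7))**2 - 156216 = (7/16)**2 - 156216 = 49/256 - 156216 = -39991247/256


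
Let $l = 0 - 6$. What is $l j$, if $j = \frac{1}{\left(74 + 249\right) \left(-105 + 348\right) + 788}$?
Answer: $- \frac{6}{79277} \approx -7.5684 \cdot 10^{-5}$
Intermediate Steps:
$l = -6$ ($l = 0 - 6 = -6$)
$j = \frac{1}{79277}$ ($j = \frac{1}{323 \cdot 243 + 788} = \frac{1}{78489 + 788} = \frac{1}{79277} \approx 1.2614 \cdot 10^{-5}$)
$l j = \left(-6\right) \frac{1}{79277} = - \frac{6}{79277}$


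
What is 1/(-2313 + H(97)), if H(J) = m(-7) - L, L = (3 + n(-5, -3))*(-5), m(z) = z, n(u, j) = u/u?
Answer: -1/2300 ≈ -0.00043478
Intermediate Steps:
n(u, j) = 1
L = -20 (L = (3 + 1)*(-5) = 4*(-5) = -20)
H(J) = 13 (H(J) = -7 - 1*(-20) = -7 + 20 = 13)
1/(-2313 + H(97)) = 1/(-2313 + 13) = 1/(-2300) = -1/2300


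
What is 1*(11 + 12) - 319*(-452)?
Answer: 144211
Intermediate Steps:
1*(11 + 12) - 319*(-452) = 1*23 + 144188 = 23 + 144188 = 144211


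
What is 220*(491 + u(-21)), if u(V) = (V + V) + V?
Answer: 94160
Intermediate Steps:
u(V) = 3*V (u(V) = 2*V + V = 3*V)
220*(491 + u(-21)) = 220*(491 + 3*(-21)) = 220*(491 - 63) = 220*428 = 94160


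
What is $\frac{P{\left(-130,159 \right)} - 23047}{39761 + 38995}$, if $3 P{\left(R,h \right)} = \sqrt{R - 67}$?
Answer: $- \frac{23047}{78756} + \frac{i \sqrt{197}}{236268} \approx -0.29264 + 5.9406 \cdot 10^{-5} i$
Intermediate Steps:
$P{\left(R,h \right)} = \frac{\sqrt{-67 + R}}{3}$ ($P{\left(R,h \right)} = \frac{\sqrt{R - 67}}{3} = \frac{\sqrt{-67 + R}}{3}$)
$\frac{P{\left(-130,159 \right)} - 23047}{39761 + 38995} = \frac{\frac{\sqrt{-67 - 130}}{3} - 23047}{39761 + 38995} = \frac{\frac{\sqrt{-197}}{3} - 23047}{78756} = \left(\frac{i \sqrt{197}}{3} - 23047\right) \frac{1}{78756} = \left(-23047 + \frac{i \sqrt{197}}{3}\right) \frac{1}{78756} = - \frac{23047}{78756} + \frac{i \sqrt{197}}{236268}$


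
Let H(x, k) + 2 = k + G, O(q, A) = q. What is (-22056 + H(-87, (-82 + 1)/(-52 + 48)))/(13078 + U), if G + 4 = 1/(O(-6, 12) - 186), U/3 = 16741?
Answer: -4232017/12153792 ≈ -0.34821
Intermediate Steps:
U = 50223 (U = 3*16741 = 50223)
G = -769/192 (G = -4 + 1/(-6 - 186) = -4 + 1/(-192) = -4 - 1/192 = -769/192 ≈ -4.0052)
H(x, k) = -1153/192 + k (H(x, k) = -2 + (k - 769/192) = -2 + (-769/192 + k) = -1153/192 + k)
(-22056 + H(-87, (-82 + 1)/(-52 + 48)))/(13078 + U) = (-22056 + (-1153/192 + (-82 + 1)/(-52 + 48)))/(13078 + 50223) = (-22056 + (-1153/192 - 81/(-4)))/63301 = (-22056 + (-1153/192 - 81*(-1/4)))*(1/63301) = (-22056 + (-1153/192 + 81/4))*(1/63301) = (-22056 + 2735/192)*(1/63301) = -4232017/192*1/63301 = -4232017/12153792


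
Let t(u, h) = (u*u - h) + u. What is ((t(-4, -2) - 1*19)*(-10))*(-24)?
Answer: -1200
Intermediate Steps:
t(u, h) = u + u² - h (t(u, h) = (u² - h) + u = u + u² - h)
((t(-4, -2) - 1*19)*(-10))*(-24) = (((-4 + (-4)² - 1*(-2)) - 1*19)*(-10))*(-24) = (((-4 + 16 + 2) - 19)*(-10))*(-24) = ((14 - 19)*(-10))*(-24) = -5*(-10)*(-24) = 50*(-24) = -1200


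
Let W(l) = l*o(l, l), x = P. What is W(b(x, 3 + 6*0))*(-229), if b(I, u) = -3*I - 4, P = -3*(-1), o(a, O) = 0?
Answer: 0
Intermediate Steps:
P = 3
x = 3
b(I, u) = -4 - 3*I
W(l) = 0 (W(l) = l*0 = 0)
W(b(x, 3 + 6*0))*(-229) = 0*(-229) = 0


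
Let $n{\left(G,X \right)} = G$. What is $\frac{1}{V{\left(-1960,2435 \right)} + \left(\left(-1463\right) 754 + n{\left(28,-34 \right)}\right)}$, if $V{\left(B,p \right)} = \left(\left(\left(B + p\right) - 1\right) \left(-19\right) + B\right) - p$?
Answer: $- \frac{1}{1116475} \approx -8.9568 \cdot 10^{-7}$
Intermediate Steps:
$V{\left(B,p \right)} = 19 - 20 p - 18 B$ ($V{\left(B,p \right)} = \left(\left(-1 + B + p\right) \left(-19\right) + B\right) - p = \left(\left(19 - 19 B - 19 p\right) + B\right) - p = \left(19 - 19 p - 18 B\right) - p = 19 - 20 p - 18 B$)
$\frac{1}{V{\left(-1960,2435 \right)} + \left(\left(-1463\right) 754 + n{\left(28,-34 \right)}\right)} = \frac{1}{\left(19 - 48700 - -35280\right) + \left(\left(-1463\right) 754 + 28\right)} = \frac{1}{\left(19 - 48700 + 35280\right) + \left(-1103102 + 28\right)} = \frac{1}{-13401 - 1103074} = \frac{1}{-1116475} = - \frac{1}{1116475}$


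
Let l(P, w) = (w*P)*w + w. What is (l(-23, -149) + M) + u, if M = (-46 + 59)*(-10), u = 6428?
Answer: -504474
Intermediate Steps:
l(P, w) = w + P*w**2 (l(P, w) = (P*w)*w + w = P*w**2 + w = w + P*w**2)
M = -130 (M = 13*(-10) = -130)
(l(-23, -149) + M) + u = (-149*(1 - 23*(-149)) - 130) + 6428 = (-149*(1 + 3427) - 130) + 6428 = (-149*3428 - 130) + 6428 = (-510772 - 130) + 6428 = -510902 + 6428 = -504474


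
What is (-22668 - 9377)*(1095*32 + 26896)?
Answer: -1984739120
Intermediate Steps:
(-22668 - 9377)*(1095*32 + 26896) = -32045*(35040 + 26896) = -32045*61936 = -1984739120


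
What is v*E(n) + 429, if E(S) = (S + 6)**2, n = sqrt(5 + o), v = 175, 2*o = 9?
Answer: 16783/2 + 1050*sqrt(38) ≈ 14864.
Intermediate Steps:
o = 9/2 (o = (1/2)*9 = 9/2 ≈ 4.5000)
n = sqrt(38)/2 (n = sqrt(5 + 9/2) = sqrt(19/2) = sqrt(38)/2 ≈ 3.0822)
E(S) = (6 + S)**2
v*E(n) + 429 = 175*(6 + sqrt(38)/2)**2 + 429 = 429 + 175*(6 + sqrt(38)/2)**2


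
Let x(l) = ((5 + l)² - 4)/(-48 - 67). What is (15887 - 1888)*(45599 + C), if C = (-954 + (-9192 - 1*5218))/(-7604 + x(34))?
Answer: 559196243719917/875977 ≈ 6.3837e+8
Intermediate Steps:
x(l) = 4/115 - (5 + l)²/115 (x(l) = (-4 + (5 + l)²)/(-115) = (-4 + (5 + l)²)*(-1/115) = 4/115 - (5 + l)²/115)
C = 1766860/875977 (C = (-954 + (-9192 - 1*5218))/(-7604 + (4/115 - (5 + 34)²/115)) = (-954 + (-9192 - 5218))/(-7604 + (4/115 - 1/115*39²)) = (-954 - 14410)/(-7604 + (4/115 - 1/115*1521)) = -15364/(-7604 + (4/115 - 1521/115)) = -15364/(-7604 - 1517/115) = -15364/(-875977/115) = -15364*(-115/875977) = 1766860/875977 ≈ 2.0170)
(15887 - 1888)*(45599 + C) = (15887 - 1888)*(45599 + 1766860/875977) = 13999*(39945442083/875977) = 559196243719917/875977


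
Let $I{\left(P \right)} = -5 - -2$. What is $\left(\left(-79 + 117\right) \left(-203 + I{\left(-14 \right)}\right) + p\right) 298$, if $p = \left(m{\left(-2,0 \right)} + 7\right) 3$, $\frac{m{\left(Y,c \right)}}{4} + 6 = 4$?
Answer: $-2333638$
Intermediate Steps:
$m{\left(Y,c \right)} = -8$ ($m{\left(Y,c \right)} = -24 + 4 \cdot 4 = -24 + 16 = -8$)
$I{\left(P \right)} = -3$ ($I{\left(P \right)} = -5 + 2 = -3$)
$p = -3$ ($p = \left(-8 + 7\right) 3 = \left(-1\right) 3 = -3$)
$\left(\left(-79 + 117\right) \left(-203 + I{\left(-14 \right)}\right) + p\right) 298 = \left(\left(-79 + 117\right) \left(-203 - 3\right) - 3\right) 298 = \left(38 \left(-206\right) - 3\right) 298 = \left(-7828 - 3\right) 298 = \left(-7831\right) 298 = -2333638$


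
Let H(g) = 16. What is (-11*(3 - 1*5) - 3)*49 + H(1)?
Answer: 947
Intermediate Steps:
(-11*(3 - 1*5) - 3)*49 + H(1) = (-11*(3 - 1*5) - 3)*49 + 16 = (-11*(3 - 5) - 3)*49 + 16 = (-11*(-2) - 3)*49 + 16 = (22 - 3)*49 + 16 = 19*49 + 16 = 931 + 16 = 947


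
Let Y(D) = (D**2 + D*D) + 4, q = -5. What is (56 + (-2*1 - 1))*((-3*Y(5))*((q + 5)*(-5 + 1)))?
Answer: 0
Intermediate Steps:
Y(D) = 4 + 2*D**2 (Y(D) = (D**2 + D**2) + 4 = 2*D**2 + 4 = 4 + 2*D**2)
(56 + (-2*1 - 1))*((-3*Y(5))*((q + 5)*(-5 + 1))) = (56 + (-2*1 - 1))*((-3*(4 + 2*5**2))*((-5 + 5)*(-5 + 1))) = (56 + (-2 - 1))*((-3*(4 + 2*25))*(0*(-4))) = (56 - 3)*(-3*(4 + 50)*0) = 53*(-3*54*0) = 53*(-162*0) = 53*0 = 0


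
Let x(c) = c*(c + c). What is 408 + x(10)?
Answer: 608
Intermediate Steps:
x(c) = 2*c² (x(c) = c*(2*c) = 2*c²)
408 + x(10) = 408 + 2*10² = 408 + 2*100 = 408 + 200 = 608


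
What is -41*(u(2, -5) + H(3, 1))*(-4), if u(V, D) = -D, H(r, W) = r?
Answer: 1312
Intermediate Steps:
-41*(u(2, -5) + H(3, 1))*(-4) = -41*(-1*(-5) + 3)*(-4) = -41*(5 + 3)*(-4) = -328*(-4) = -41*(-32) = 1312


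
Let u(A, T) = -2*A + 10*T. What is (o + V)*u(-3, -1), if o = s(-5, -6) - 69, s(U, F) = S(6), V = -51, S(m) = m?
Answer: 456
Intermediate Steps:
s(U, F) = 6
o = -63 (o = 6 - 69 = -63)
(o + V)*u(-3, -1) = (-63 - 51)*(-2*(-3) + 10*(-1)) = -114*(6 - 10) = -114*(-4) = 456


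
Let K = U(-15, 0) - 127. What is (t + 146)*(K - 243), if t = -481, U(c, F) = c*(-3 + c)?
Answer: 33500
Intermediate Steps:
K = 143 (K = -15*(-3 - 15) - 127 = -15*(-18) - 127 = 270 - 127 = 143)
(t + 146)*(K - 243) = (-481 + 146)*(143 - 243) = -335*(-100) = 33500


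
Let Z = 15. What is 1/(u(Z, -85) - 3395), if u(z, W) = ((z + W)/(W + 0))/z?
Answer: -255/865711 ≈ -0.00029456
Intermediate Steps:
u(z, W) = (W + z)/(W*z) (u(z, W) = ((W + z)/W)/z = (W + z)/(W*z))
1/(u(Z, -85) - 3395) = 1/((-85 + 15)/(-85*15) - 3395) = 1/(-1/85*1/15*(-70) - 3395) = 1/(14/255 - 3395) = 1/(-865711/255) = -255/865711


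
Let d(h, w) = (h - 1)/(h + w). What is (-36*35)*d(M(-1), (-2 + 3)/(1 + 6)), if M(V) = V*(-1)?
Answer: 0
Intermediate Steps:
M(V) = -V
d(h, w) = (-1 + h)/(h + w)
(-36*35)*d(M(-1), (-2 + 3)/(1 + 6)) = (-36*35)*((-1 - 1*(-1))/(-1*(-1) + (-2 + 3)/(1 + 6))) = -1260*(-1 + 1)/(1 + 1/7) = -1260*0/(1 + 1*(⅐)) = -1260*0/(1 + ⅐) = -1260*0/8/7 = -2205*0/2 = -1260*0 = 0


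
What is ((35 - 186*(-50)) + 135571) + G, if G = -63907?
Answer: 80999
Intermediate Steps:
((35 - 186*(-50)) + 135571) + G = ((35 - 186*(-50)) + 135571) - 63907 = ((35 + 9300) + 135571) - 63907 = (9335 + 135571) - 63907 = 144906 - 63907 = 80999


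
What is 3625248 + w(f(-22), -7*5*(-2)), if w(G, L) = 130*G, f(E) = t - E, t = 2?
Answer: 3628368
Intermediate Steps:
f(E) = 2 - E
3625248 + w(f(-22), -7*5*(-2)) = 3625248 + 130*(2 - 1*(-22)) = 3625248 + 130*(2 + 22) = 3625248 + 130*24 = 3625248 + 3120 = 3628368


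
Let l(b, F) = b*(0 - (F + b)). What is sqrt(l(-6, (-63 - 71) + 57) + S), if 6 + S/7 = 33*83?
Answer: sqrt(18633) ≈ 136.50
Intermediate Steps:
S = 19131 (S = -42 + 7*(33*83) = -42 + 7*2739 = -42 + 19173 = 19131)
l(b, F) = b*(-F - b) (l(b, F) = b*(0 + (-F - b)) = b*(-F - b))
sqrt(l(-6, (-63 - 71) + 57) + S) = sqrt(-1*(-6)*(((-63 - 71) + 57) - 6) + 19131) = sqrt(-1*(-6)*((-134 + 57) - 6) + 19131) = sqrt(-1*(-6)*(-77 - 6) + 19131) = sqrt(-1*(-6)*(-83) + 19131) = sqrt(-498 + 19131) = sqrt(18633)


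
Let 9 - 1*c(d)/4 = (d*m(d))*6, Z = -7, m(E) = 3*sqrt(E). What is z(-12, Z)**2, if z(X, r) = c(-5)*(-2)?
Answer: -2586816 + 103680*I*sqrt(5) ≈ -2.5868e+6 + 2.3184e+5*I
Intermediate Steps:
c(d) = 36 - 72*d**(3/2) (c(d) = 36 - 4*d*(3*sqrt(d))*6 = 36 - 4*3*d**(3/2)*6 = 36 - 72*d**(3/2))
z(X, r) = -72 - 720*I*sqrt(5) (z(X, r) = (36 - (-360)*I*sqrt(5))*(-2) = (36 + 360*I*sqrt(5))*(-2) = -72 - 720*I*sqrt(5))
z(-12, Z)**2 = (-72 - 720*I*sqrt(5))**2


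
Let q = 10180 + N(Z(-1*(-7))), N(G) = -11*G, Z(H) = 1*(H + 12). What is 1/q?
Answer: 1/9971 ≈ 0.00010029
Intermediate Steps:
Z(H) = 12 + H (Z(H) = 1*(12 + H) = 12 + H)
q = 9971 (q = 10180 - 11*(12 - 1*(-7)) = 10180 - 11*(12 + 7) = 10180 - 11*19 = 10180 - 209 = 9971)
1/q = 1/9971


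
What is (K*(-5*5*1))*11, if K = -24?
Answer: 6600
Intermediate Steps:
(K*(-5*5*1))*11 = -24*(-5*5)*11 = -(-600)*11 = -24*(-25)*11 = 600*11 = 6600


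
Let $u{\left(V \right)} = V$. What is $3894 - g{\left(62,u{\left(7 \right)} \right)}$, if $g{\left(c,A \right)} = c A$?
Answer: $3460$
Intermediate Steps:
$g{\left(c,A \right)} = A c$
$3894 - g{\left(62,u{\left(7 \right)} \right)} = 3894 - 7 \cdot 62 = 3894 - 434 = 3460$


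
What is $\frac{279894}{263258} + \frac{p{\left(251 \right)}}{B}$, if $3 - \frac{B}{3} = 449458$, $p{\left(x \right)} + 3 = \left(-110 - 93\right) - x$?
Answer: $\frac{188759791108}{177483936585} \approx 1.0635$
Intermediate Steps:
$p{\left(x \right)} = -206 - x$ ($p{\left(x \right)} = -3 - \left(203 + x\right) = -206 - x$)
$B = -1348365$ ($B = 9 - 1348374 = -1348365$)
$\frac{279894}{263258} + \frac{p{\left(251 \right)}}{B} = \frac{279894}{263258} + \frac{-206 - 251}{-1348365} = 279894 \cdot \frac{1}{263258} + \left(-206 - 251\right) \left(- \frac{1}{1348365}\right) = \frac{139947}{131629} - - \frac{457}{1348365} = \frac{139947}{131629} + \frac{457}{1348365} = \frac{188759791108}{177483936585}$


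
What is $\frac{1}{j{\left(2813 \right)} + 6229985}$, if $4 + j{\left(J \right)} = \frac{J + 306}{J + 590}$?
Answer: $\frac{3403}{21200628462} \approx 1.6051 \cdot 10^{-7}$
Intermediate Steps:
$j{\left(J \right)} = -4 + \frac{306 + J}{590 + J}$ ($j{\left(J \right)} = -4 + \frac{J + 306}{J + 590} = -4 + \frac{306 + J}{590 + J}$)
$\frac{1}{j{\left(2813 \right)} + 6229985} = \frac{1}{\frac{-2054 - 8439}{590 + 2813} + 6229985} = \frac{1}{\frac{-2054 - 8439}{3403} + 6229985} = \frac{1}{\frac{1}{3403} \left(-10493\right) + 6229985} = \frac{1}{- \frac{10493}{3403} + 6229985} = \frac{1}{\frac{21200628462}{3403}} = \frac{3403}{21200628462}$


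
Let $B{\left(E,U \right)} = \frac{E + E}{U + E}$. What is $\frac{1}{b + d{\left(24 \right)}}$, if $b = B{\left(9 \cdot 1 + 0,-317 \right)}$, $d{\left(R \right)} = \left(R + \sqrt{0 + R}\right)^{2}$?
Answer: $\frac{4742738}{2408232315} - \frac{758912 \sqrt{6}}{2408232315} \approx 0.0011975$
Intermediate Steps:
$B{\left(E,U \right)} = \frac{2 E}{E + U}$
$d{\left(R \right)} = \left(R + \sqrt{R}\right)^{2}$
$b = - \frac{9}{154}$ ($b = \frac{2 \left(9 \cdot 1 + 0\right)}{\left(9 \cdot 1 + 0\right) - 317} = \frac{2 \left(9 + 0\right)}{\left(9 + 0\right) - 317} = 2 \cdot 9 \frac{1}{9 - 317} = 2 \cdot 9 \frac{1}{-308} = 2 \cdot 9 \left(- \frac{1}{308}\right) = - \frac{9}{154} \approx -0.058442$)
$\frac{1}{b + d{\left(24 \right)}} = \frac{1}{- \frac{9}{154} + \left(24 + \sqrt{24}\right)^{2}} = \frac{1}{- \frac{9}{154} + \left(24 + 2 \sqrt{6}\right)^{2}}$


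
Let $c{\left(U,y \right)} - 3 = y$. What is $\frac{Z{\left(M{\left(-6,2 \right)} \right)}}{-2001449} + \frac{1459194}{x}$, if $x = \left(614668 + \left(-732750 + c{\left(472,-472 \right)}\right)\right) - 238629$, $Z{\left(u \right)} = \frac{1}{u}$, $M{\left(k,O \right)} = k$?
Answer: $- \frac{730125578144}{178719388455} \approx -4.0853$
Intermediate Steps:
$c{\left(U,y \right)} = 3 + y$
$x = -357180$ ($x = \left(614668 + \left(-732750 + \left(3 - 472\right)\right)\right) - 238629 = \left(614668 - 733219\right) - 238629 = -118551 - 238629 = -357180$)
$\frac{Z{\left(M{\left(-6,2 \right)} \right)}}{-2001449} + \frac{1459194}{x} = \frac{1}{\left(-6\right) \left(-2001449\right)} + \frac{1459194}{-357180} = \left(- \frac{1}{6}\right) \left(- \frac{1}{2001449}\right) + 1459194 \left(- \frac{1}{357180}\right) = \frac{1}{12008694} - \frac{243199}{59530} = - \frac{730125578144}{178719388455}$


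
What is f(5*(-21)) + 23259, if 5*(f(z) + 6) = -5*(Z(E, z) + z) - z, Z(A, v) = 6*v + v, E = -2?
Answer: 24114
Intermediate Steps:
Z(A, v) = 7*v
f(z) = -6 - 41*z/5 (f(z) = -6 + (-5*(7*z + z) - z)/5 = -6 + (-40*z - z)/5 = -6 + (-41*z)/5 = -6 - 41*z/5)
f(5*(-21)) + 23259 = (-6 - 41*(-21)) + 23259 = (-6 - 41/5*(-105)) + 23259 = (-6 + 861) + 23259 = 855 + 23259 = 24114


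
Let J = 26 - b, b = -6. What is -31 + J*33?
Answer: 1025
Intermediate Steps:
J = 32 (J = 26 - 1*(-6) = 26 + 6 = 32)
-31 + J*33 = -31 + 32*33 = -31 + 1056 = 1025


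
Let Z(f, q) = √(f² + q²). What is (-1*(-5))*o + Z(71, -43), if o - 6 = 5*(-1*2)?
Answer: -20 + √6890 ≈ 63.006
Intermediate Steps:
o = -4 (o = 6 + 5*(-1*2) = 6 + 5*(-2) = 6 - 10 = -4)
(-1*(-5))*o + Z(71, -43) = -1*(-5)*(-4) + √(71² + (-43)²) = 5*(-4) + √(5041 + 1849) = -20 + √6890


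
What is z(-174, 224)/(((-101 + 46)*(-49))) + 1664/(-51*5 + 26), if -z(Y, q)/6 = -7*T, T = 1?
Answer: -639266/88165 ≈ -7.2508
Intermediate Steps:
z(Y, q) = 42 (z(Y, q) = -(-42) = -6*(-7) = 42)
z(-174, 224)/(((-101 + 46)*(-49))) + 1664/(-51*5 + 26) = 42/(((-101 + 46)*(-49))) + 1664/(-51*5 + 26) = 42/((-55*(-49))) + 1664/(-255 + 26) = 42/2695 + 1664/(-229) = 42*(1/2695) + 1664*(-1/229) = 6/385 - 1664/229 = -639266/88165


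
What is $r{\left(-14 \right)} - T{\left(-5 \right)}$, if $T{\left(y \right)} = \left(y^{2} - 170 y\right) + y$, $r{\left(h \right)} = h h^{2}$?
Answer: $-3614$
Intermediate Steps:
$r{\left(h \right)} = h^{3}$
$T{\left(y \right)} = y^{2} - 169 y$
$r{\left(-14 \right)} - T{\left(-5 \right)} = \left(-14\right)^{3} - - 5 \left(-169 - 5\right) = -2744 - \left(-5\right) \left(-174\right) = -2744 - 870 = -3614$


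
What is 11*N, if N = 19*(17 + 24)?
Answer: 8569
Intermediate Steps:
N = 779 (N = 19*41 = 779)
11*N = 11*779 = 8569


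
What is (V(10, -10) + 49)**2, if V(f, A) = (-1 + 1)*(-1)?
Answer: 2401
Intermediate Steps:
V(f, A) = 0 (V(f, A) = 0*(-1) = 0)
(V(10, -10) + 49)**2 = (0 + 49)**2 = 49**2 = 2401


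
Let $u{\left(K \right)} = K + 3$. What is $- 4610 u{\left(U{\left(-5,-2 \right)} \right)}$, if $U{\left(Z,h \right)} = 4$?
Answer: $-32270$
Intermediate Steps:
$u{\left(K \right)} = 3 + K$
$- 4610 u{\left(U{\left(-5,-2 \right)} \right)} = - 4610 \left(3 + 4\right) = \left(-4610\right) 7 = -32270$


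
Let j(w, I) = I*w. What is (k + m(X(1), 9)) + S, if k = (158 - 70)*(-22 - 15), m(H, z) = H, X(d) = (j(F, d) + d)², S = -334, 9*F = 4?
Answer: -290621/81 ≈ -3587.9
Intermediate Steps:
F = 4/9 (F = (⅑)*4 = 4/9 ≈ 0.44444)
X(d) = 169*d²/81 (X(d) = (d*(4/9) + d)² = (4*d/9 + d)² = (13*d/9)² = 169*d²/81)
k = -3256 (k = 88*(-37) = -3256)
(k + m(X(1), 9)) + S = (-3256 + (169/81)*1²) - 334 = (-3256 + (169/81)*1) - 334 = (-3256 + 169/81) - 334 = -263567/81 - 334 = -290621/81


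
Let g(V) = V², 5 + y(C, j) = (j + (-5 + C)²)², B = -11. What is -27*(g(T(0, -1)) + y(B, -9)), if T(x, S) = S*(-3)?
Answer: -1647351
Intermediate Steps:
T(x, S) = -3*S
y(C, j) = -5 + (j + (-5 + C)²)²
-27*(g(T(0, -1)) + y(B, -9)) = -27*((-3*(-1))² + (-5 + (-9 + (-5 - 11)²)²)) = -27*(3² + (-5 + (-9 + (-16)²)²)) = -27*(9 + (-5 + (-9 + 256)²)) = -27*(9 + (-5 + 247²)) = -27*(9 + (-5 + 61009)) = -27*(9 + 61004) = -27*61013 = -1647351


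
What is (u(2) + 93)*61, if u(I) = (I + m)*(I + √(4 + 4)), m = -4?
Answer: 5429 - 244*√2 ≈ 5083.9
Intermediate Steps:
u(I) = (-4 + I)*(I + 2*√2) (u(I) = (I - 4)*(I + √(4 + 4)) = (-4 + I)*(I + √8) = (-4 + I)*(I + 2*√2))
(u(2) + 93)*61 = ((2² - 8*√2 - 4*2 + 2*2*√2) + 93)*61 = ((4 - 8*√2 - 8 + 4*√2) + 93)*61 = ((-4 - 4*√2) + 93)*61 = (89 - 4*√2)*61 = 5429 - 244*√2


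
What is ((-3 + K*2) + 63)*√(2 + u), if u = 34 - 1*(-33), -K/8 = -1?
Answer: 76*√69 ≈ 631.30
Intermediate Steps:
K = 8 (K = -8*(-1) = 8)
u = 67 (u = 34 + 33 = 67)
((-3 + K*2) + 63)*√(2 + u) = ((-3 + 8*2) + 63)*√(2 + 67) = ((-3 + 16) + 63)*√69 = (13 + 63)*√69 = 76*√69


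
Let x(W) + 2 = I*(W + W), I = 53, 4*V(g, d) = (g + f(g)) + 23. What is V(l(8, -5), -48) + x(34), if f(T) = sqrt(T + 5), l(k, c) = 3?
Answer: 7217/2 + sqrt(2)/2 ≈ 3609.2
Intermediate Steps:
f(T) = sqrt(5 + T)
V(g, d) = 23/4 + g/4 + sqrt(5 + g)/4 (V(g, d) = ((g + sqrt(5 + g)) + 23)/4 = (23 + g + sqrt(5 + g))/4 = 23/4 + g/4 + sqrt(5 + g)/4)
x(W) = -2 + 106*W (x(W) = -2 + 53*(W + W) = -2 + 53*(2*W) = -2 + 106*W)
V(l(8, -5), -48) + x(34) = (23/4 + (1/4)*3 + sqrt(5 + 3)/4) + (-2 + 106*34) = (23/4 + 3/4 + sqrt(8)/4) + (-2 + 3604) = (23/4 + 3/4 + (2*sqrt(2))/4) + 3602 = (23/4 + 3/4 + sqrt(2)/2) + 3602 = (13/2 + sqrt(2)/2) + 3602 = 7217/2 + sqrt(2)/2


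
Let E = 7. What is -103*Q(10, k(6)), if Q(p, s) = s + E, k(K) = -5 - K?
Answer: 412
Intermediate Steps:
Q(p, s) = 7 + s (Q(p, s) = s + 7 = 7 + s)
-103*Q(10, k(6)) = -103*(7 + (-5 - 1*6)) = -103*(7 + (-5 - 6)) = -103*(7 - 11) = -103*(-4) = 412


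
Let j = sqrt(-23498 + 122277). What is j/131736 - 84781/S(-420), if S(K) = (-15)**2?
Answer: -84781/225 + sqrt(98779)/131736 ≈ -376.80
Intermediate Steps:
S(K) = 225
j = sqrt(98779) ≈ 314.29
j/131736 - 84781/S(-420) = sqrt(98779)/131736 - 84781/225 = -84781/225 + sqrt(98779)/131736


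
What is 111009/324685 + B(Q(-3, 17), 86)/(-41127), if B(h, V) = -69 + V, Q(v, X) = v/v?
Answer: 4559947498/13353319995 ≈ 0.34148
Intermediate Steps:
Q(v, X) = 1
111009/324685 + B(Q(-3, 17), 86)/(-41127) = 111009/324685 + (-69 + 86)/(-41127) = 111009*(1/324685) + 17*(-1/41127) = 111009/324685 - 17/41127 = 4559947498/13353319995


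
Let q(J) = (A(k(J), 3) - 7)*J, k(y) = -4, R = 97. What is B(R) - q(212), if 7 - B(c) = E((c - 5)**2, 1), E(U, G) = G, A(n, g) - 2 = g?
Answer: 430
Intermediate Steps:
A(n, g) = 2 + g
q(J) = -2*J (q(J) = ((2 + 3) - 7)*J = (5 - 7)*J = -2*J)
B(c) = 6 (B(c) = 7 - 1*1 = 7 - 1 = 6)
B(R) - q(212) = 6 - (-2)*212 = 6 - 1*(-424) = 6 + 424 = 430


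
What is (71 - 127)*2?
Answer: -112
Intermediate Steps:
(71 - 127)*2 = -56*2 = -112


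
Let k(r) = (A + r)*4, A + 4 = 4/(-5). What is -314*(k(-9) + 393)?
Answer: -530346/5 ≈ -1.0607e+5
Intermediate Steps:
A = -24/5 (A = -4 + 4/(-5) = -4 + 4*(-⅕) = -4 - ⅘ = -24/5 ≈ -4.8000)
k(r) = -96/5 + 4*r (k(r) = (-24/5 + r)*4 = -96/5 + 4*r)
-314*(k(-9) + 393) = -314*((-96/5 + 4*(-9)) + 393) = -314*((-96/5 - 36) + 393) = -314*(-276/5 + 393) = -314*1689/5 = -530346/5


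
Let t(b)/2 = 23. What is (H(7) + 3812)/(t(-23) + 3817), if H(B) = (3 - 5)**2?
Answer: 3816/3863 ≈ 0.98783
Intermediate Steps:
t(b) = 46 (t(b) = 2*23 = 46)
H(B) = 4 (H(B) = (-2)**2 = 4)
(H(7) + 3812)/(t(-23) + 3817) = (4 + 3812)/(46 + 3817) = 3816/3863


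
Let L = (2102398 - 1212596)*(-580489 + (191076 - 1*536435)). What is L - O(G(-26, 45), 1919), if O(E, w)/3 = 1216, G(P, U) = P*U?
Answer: -823821405744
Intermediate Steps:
O(E, w) = 3648 (O(E, w) = 3*1216 = 3648)
L = -823821402096 (L = 889802*(-580489 + (191076 - 536435)) = 889802*(-580489 - 345359) = 889802*(-925848) = -823821402096)
L - O(G(-26, 45), 1919) = -823821402096 - 1*3648 = -823821402096 - 3648 = -823821405744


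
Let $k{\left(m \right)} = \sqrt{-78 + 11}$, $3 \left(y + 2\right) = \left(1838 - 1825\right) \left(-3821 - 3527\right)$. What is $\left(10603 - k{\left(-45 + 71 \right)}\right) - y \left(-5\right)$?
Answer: $- \frac{445841}{3} - i \sqrt{67} \approx -1.4861 \cdot 10^{5} - 8.1853 i$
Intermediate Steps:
$y = - \frac{95530}{3}$ ($y = -2 + \frac{\left(1838 - 1825\right) \left(-3821 - 3527\right)}{3} = -2 + \frac{\left(1838 - 1825\right) \left(-7348\right)}{3} = -2 + \frac{13 \left(-7348\right)}{3} = -2 + \frac{1}{3} \left(-95524\right) = -2 - \frac{95524}{3} = - \frac{95530}{3} \approx -31843.0$)
$k{\left(m \right)} = i \sqrt{67}$ ($k{\left(m \right)} = \sqrt{-67} = i \sqrt{67}$)
$\left(10603 - k{\left(-45 + 71 \right)}\right) - y \left(-5\right) = \left(10603 - i \sqrt{67}\right) - \left(- \frac{95530}{3}\right) \left(-5\right) = \left(10603 - i \sqrt{67}\right) - \frac{477650}{3} = - \frac{445841}{3} - i \sqrt{67}$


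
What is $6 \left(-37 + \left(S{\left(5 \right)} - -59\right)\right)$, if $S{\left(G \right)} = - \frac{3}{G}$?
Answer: $\frac{642}{5} \approx 128.4$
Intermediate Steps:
$6 \left(-37 + \left(S{\left(5 \right)} - -59\right)\right) = 6 \left(-37 - \left(-59 + \frac{3}{5}\right)\right) = 6 \left(-37 + \left(\left(-3\right) \frac{1}{5} + 59\right)\right) = 6 \left(-37 + \left(- \frac{3}{5} + 59\right)\right) = 6 \left(-37 + \frac{292}{5}\right) = 6 \cdot \frac{107}{5} = \frac{642}{5}$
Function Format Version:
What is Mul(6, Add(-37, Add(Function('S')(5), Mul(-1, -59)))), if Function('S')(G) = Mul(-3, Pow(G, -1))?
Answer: Rational(642, 5) ≈ 128.40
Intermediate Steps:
Mul(6, Add(-37, Add(Function('S')(5), Mul(-1, -59)))) = Mul(6, Add(-37, Add(Mul(-3, Pow(5, -1)), Mul(-1, -59)))) = Mul(6, Add(-37, Add(Mul(-3, Rational(1, 5)), 59))) = Mul(6, Add(-37, Add(Rational(-3, 5), 59))) = Mul(6, Add(-37, Rational(292, 5))) = Mul(6, Rational(107, 5)) = Rational(642, 5)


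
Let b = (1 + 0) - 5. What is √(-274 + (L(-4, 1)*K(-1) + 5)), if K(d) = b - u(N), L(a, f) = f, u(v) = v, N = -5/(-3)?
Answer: 2*I*√618/3 ≈ 16.573*I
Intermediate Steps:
N = 5/3 (N = -5*(-⅓) = 5/3 ≈ 1.6667)
b = -4 (b = 1 - 5 = -4)
K(d) = -17/3 (K(d) = -4 - 1*5/3 = -4 - 5/3 = -17/3)
√(-274 + (L(-4, 1)*K(-1) + 5)) = √(-274 + (1*(-17/3) + 5)) = √(-274 + (-17/3 + 5)) = √(-274 - ⅔) = √(-824/3) = 2*I*√618/3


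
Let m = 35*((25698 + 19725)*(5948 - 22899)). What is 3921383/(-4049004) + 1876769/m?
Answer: -35228034889942547/36371912152777740 ≈ -0.96855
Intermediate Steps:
m = -26948784555 (m = 35*(45423*(-16951)) = 35*(-769965273) = -26948784555)
3921383/(-4049004) + 1876769/m = 3921383/(-4049004) + 1876769/(-26948784555) = 3921383*(-1/4049004) + 1876769*(-1/26948784555) = -3921383/4049004 - 1876769/26948784555 = -35228034889942547/36371912152777740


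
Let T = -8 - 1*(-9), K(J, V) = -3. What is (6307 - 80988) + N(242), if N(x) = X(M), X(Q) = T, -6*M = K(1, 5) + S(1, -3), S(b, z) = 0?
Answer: -74680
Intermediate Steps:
T = 1 (T = -8 + 9 = 1)
M = ½ (M = -(-3 + 0)/6 = -⅙*(-3) = ½ ≈ 0.50000)
X(Q) = 1
N(x) = 1
(6307 - 80988) + N(242) = (6307 - 80988) + 1 = -74681 + 1 = -74680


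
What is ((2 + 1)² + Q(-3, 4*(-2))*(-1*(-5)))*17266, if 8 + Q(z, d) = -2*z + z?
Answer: -276256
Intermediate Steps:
Q(z, d) = -8 - z (Q(z, d) = -8 + (-2*z + z) = -8 - z)
((2 + 1)² + Q(-3, 4*(-2))*(-1*(-5)))*17266 = ((2 + 1)² + (-8 - 1*(-3))*(-1*(-5)))*17266 = (3² + (-8 + 3)*5)*17266 = (9 - 5*5)*17266 = (9 - 25)*17266 = -16*17266 = -276256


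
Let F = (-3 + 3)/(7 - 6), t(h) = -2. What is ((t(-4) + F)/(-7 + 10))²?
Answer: 4/9 ≈ 0.44444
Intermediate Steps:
F = 0 (F = 0/1 = 0*1 = 0)
((t(-4) + F)/(-7 + 10))² = ((-2 + 0)/(-7 + 10))² = (-2/3)² = (-2*⅓)² = (-⅔)² = 4/9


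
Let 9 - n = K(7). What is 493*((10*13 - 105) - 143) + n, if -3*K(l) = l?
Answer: -174488/3 ≈ -58163.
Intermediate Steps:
K(l) = -l/3
n = 34/3 (n = 9 - (-1)*7/3 = 9 - 1*(-7/3) = 9 + 7/3 = 34/3 ≈ 11.333)
493*((10*13 - 105) - 143) + n = 493*((10*13 - 105) - 143) + 34/3 = 493*((130 - 105) - 143) + 34/3 = 493*(25 - 143) + 34/3 = 493*(-118) + 34/3 = -58174 + 34/3 = -174488/3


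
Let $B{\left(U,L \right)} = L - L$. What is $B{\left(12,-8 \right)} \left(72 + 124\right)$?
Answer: $0$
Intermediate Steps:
$B{\left(U,L \right)} = 0$
$B{\left(12,-8 \right)} \left(72 + 124\right) = 0 \left(72 + 124\right) = 0 \cdot 196 = 0$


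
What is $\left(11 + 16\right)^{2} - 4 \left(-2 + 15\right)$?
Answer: $677$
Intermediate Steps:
$\left(11 + 16\right)^{2} - 4 \left(-2 + 15\right) = 27^{2} - 52 = 729 - 52 = 677$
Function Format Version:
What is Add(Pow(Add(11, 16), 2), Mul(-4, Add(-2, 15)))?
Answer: 677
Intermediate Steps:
Add(Pow(Add(11, 16), 2), Mul(-4, Add(-2, 15))) = Add(Pow(27, 2), Mul(-4, 13)) = Add(729, -52) = 677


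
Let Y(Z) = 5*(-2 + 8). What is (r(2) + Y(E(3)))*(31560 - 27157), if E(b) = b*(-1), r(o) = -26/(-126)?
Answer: 1196987/9 ≈ 1.3300e+5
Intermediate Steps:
r(o) = 13/63 (r(o) = -26*(-1/126) = 13/63)
E(b) = -b
Y(Z) = 30 (Y(Z) = 5*6 = 30)
(r(2) + Y(E(3)))*(31560 - 27157) = (13/63 + 30)*(31560 - 27157) = (1903/63)*4403 = 1196987/9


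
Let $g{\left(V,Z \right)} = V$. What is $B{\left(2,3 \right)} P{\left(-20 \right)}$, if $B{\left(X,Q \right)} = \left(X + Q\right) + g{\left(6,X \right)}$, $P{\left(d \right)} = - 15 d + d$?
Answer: $3080$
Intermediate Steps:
$P{\left(d \right)} = - 14 d$
$B{\left(X,Q \right)} = 6 + Q + X$ ($B{\left(X,Q \right)} = \left(X + Q\right) + 6 = \left(Q + X\right) + 6 = 6 + Q + X$)
$B{\left(2,3 \right)} P{\left(-20 \right)} = \left(6 + 3 + 2\right) \left(\left(-14\right) \left(-20\right)\right) = 11 \cdot 280 = 3080$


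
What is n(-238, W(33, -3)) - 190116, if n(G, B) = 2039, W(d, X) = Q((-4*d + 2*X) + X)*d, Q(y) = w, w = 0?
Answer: -188077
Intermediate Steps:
Q(y) = 0
W(d, X) = 0 (W(d, X) = 0*d = 0)
n(-238, W(33, -3)) - 190116 = 2039 - 190116 = -188077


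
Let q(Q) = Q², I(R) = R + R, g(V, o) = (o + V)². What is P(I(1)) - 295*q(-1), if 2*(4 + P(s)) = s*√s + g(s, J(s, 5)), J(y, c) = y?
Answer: -291 + √2 ≈ -289.59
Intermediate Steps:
g(V, o) = (V + o)²
I(R) = 2*R
P(s) = -4 + s^(3/2)/2 + 2*s² (P(s) = -4 + (s*√s + (s + s)²)/2 = -4 + (s^(3/2) + (2*s)²)/2 = -4 + (s^(3/2) + 4*s²)/2 = -4 + (s^(3/2)/2 + 2*s²) = -4 + s^(3/2)/2 + 2*s²)
P(I(1)) - 295*q(-1) = (-4 + (2*1)^(3/2)/2 + 2*(2*1)²) - 295*(-1)² = (-4 + 2^(3/2)/2 + 2*2²) - 295*1 = (-4 + (2*√2)/2 + 2*4) - 295 = (-4 + √2 + 8) - 295 = (4 + √2) - 295 = -291 + √2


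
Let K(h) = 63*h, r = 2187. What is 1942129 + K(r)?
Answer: 2079910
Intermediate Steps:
1942129 + K(r) = 1942129 + 63*2187 = 1942129 + 137781 = 2079910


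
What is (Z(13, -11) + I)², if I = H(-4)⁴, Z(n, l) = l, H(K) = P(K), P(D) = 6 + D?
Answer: 25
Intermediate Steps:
H(K) = 6 + K
I = 16 (I = (6 - 4)⁴ = 2⁴ = 16)
(Z(13, -11) + I)² = (-11 + 16)² = 5² = 25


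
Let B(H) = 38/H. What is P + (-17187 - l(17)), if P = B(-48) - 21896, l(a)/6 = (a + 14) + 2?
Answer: -942763/24 ≈ -39282.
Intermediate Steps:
l(a) = 96 + 6*a (l(a) = 6*((a + 14) + 2) = 6*((14 + a) + 2) = 6*(16 + a) = 96 + 6*a)
P = -525523/24 (P = 38/(-48) - 21896 = 38*(-1/48) - 21896 = -19/24 - 21896 = -525523/24 ≈ -21897.)
P + (-17187 - l(17)) = -525523/24 + (-17187 - (96 + 6*17)) = -525523/24 + (-17187 - (96 + 102)) = -525523/24 + (-17187 - 1*198) = -525523/24 + (-17187 - 198) = -525523/24 - 17385 = -942763/24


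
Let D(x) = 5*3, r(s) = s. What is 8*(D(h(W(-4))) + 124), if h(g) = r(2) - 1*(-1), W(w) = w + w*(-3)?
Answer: 1112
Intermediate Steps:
W(w) = -2*w (W(w) = w - 3*w = -2*w)
h(g) = 3 (h(g) = 2 - 1*(-1) = 2 + 1 = 3)
D(x) = 15
8*(D(h(W(-4))) + 124) = 8*(15 + 124) = 8*139 = 1112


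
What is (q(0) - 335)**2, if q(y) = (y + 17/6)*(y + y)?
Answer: 112225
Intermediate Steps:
q(y) = 2*y*(17/6 + y) (q(y) = (y + 17*(1/6))*(2*y) = (y + 17/6)*(2*y) = (17/6 + y)*(2*y) = 2*y*(17/6 + y))
(q(0) - 335)**2 = ((1/3)*0*(17 + 6*0) - 335)**2 = ((1/3)*0*(17 + 0) - 335)**2 = ((1/3)*0*17 - 335)**2 = (0 - 335)**2 = (-335)**2 = 112225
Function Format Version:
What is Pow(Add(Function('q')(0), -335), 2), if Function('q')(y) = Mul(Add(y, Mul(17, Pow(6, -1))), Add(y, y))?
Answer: 112225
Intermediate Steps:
Function('q')(y) = Mul(2, y, Add(Rational(17, 6), y)) (Function('q')(y) = Mul(Add(y, Mul(17, Rational(1, 6))), Mul(2, y)) = Mul(Add(y, Rational(17, 6)), Mul(2, y)) = Mul(Add(Rational(17, 6), y), Mul(2, y)) = Mul(2, y, Add(Rational(17, 6), y)))
Pow(Add(Function('q')(0), -335), 2) = Pow(Add(Mul(Rational(1, 3), 0, Add(17, Mul(6, 0))), -335), 2) = Pow(Add(Mul(Rational(1, 3), 0, Add(17, 0)), -335), 2) = Pow(Add(Mul(Rational(1, 3), 0, 17), -335), 2) = Pow(Add(0, -335), 2) = Pow(-335, 2) = 112225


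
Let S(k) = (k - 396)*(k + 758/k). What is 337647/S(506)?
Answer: 2588627/427990 ≈ 6.0483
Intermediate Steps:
S(k) = (-396 + k)*(k + 758/k)
337647/S(506) = 337647/(758 + 506² - 300168/506 - 396*506) = 337647/(758 + 256036 - 300168*1/506 - 200376) = 337647/(758 + 256036 - 13644/23 - 200376) = 337647/(1283970/23) = 337647*(23/1283970) = 2588627/427990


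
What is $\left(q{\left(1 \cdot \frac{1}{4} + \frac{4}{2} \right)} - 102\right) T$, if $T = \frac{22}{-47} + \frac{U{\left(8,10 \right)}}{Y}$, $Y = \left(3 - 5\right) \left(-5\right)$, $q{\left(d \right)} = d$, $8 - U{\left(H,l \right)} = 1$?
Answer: $- \frac{43491}{1880} \approx -23.134$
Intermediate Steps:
$U{\left(H,l \right)} = 7$ ($U{\left(H,l \right)} = 8 - 1 = 7$)
$Y = 10$ ($Y = \left(-2\right) \left(-5\right) = 10$)
$T = \frac{109}{470}$ ($T = \frac{22}{-47} + \frac{7}{10} = 22 \left(- \frac{1}{47}\right) + 7 \cdot \frac{1}{10} = - \frac{22}{47} + \frac{7}{10} = \frac{109}{470} \approx 0.23191$)
$\left(q{\left(1 \cdot \frac{1}{4} + \frac{4}{2} \right)} - 102\right) T = \left(\left(1 \cdot \frac{1}{4} + \frac{4}{2}\right) - 102\right) \frac{109}{470} = \left(\left(1 \cdot \frac{1}{4} + 4 \cdot \frac{1}{2}\right) - 102\right) \frac{109}{470} = \left(\left(\frac{1}{4} + 2\right) - 102\right) \frac{109}{470} = \left(\frac{9}{4} - 102\right) \frac{109}{470} = \left(- \frac{399}{4}\right) \frac{109}{470} = - \frac{43491}{1880}$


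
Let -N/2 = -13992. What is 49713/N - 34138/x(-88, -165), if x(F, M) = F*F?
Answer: -540095/205216 ≈ -2.6318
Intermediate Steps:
N = 27984 (N = -2*(-13992) = 27984)
x(F, M) = F²
49713/N - 34138/x(-88, -165) = 49713/27984 - 34138/((-88)²) = 49713*(1/27984) - 34138/7744 = 16571/9328 - 34138*1/7744 = 16571/9328 - 17069/3872 = -540095/205216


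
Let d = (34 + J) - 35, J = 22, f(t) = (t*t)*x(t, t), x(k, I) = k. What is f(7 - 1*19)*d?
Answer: -36288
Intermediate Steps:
f(t) = t³ (f(t) = (t*t)*t = t²*t = t³)
d = 21 (d = (34 + 22) - 35 = 56 - 35 = 21)
f(7 - 1*19)*d = (7 - 1*19)³*21 = (7 - 19)³*21 = (-12)³*21 = -1728*21 = -36288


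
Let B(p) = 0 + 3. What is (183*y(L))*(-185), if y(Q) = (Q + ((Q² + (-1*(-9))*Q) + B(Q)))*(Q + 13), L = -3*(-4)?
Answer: -225982125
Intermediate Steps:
B(p) = 3
L = 12
y(Q) = (13 + Q)*(3 + Q² + 10*Q) (y(Q) = (Q + ((Q² + (-1*(-9))*Q) + 3))*(Q + 13) = (Q + ((Q² + 9*Q) + 3))*(13 + Q) = (Q + (3 + Q² + 9*Q))*(13 + Q) = (3 + Q² + 10*Q)*(13 + Q) = (13 + Q)*(3 + Q² + 10*Q))
(183*y(L))*(-185) = (183*(39 + 12³ + 23*12² + 133*12))*(-185) = (183*(39 + 1728 + 23*144 + 1596))*(-185) = (183*(39 + 1728 + 3312 + 1596))*(-185) = (183*6675)*(-185) = 1221525*(-185) = -225982125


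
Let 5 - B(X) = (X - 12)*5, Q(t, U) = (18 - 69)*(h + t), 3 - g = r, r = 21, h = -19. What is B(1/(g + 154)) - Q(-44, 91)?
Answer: -428133/136 ≈ -3148.0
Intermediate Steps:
g = -18 (g = 3 - 1*21 = 3 - 21 = -18)
Q(t, U) = 969 - 51*t (Q(t, U) = (18 - 69)*(-19 + t) = -51*(-19 + t) = 969 - 51*t)
B(X) = 65 - 5*X (B(X) = 5 - (X - 12)*5 = 5 - (-12 + X)*5 = 5 - (-60 + 5*X) = 5 + (60 - 5*X) = 65 - 5*X)
B(1/(g + 154)) - Q(-44, 91) = (65 - 5/(-18 + 154)) - (969 - 51*(-44)) = (65 - 5/136) - (969 + 2244) = (65 - 5*1/136) - 1*3213 = (65 - 5/136) - 3213 = 8835/136 - 3213 = -428133/136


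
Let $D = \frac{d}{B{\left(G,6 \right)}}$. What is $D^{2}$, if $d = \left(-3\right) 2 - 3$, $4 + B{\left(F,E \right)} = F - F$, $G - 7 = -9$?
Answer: $\frac{81}{16} \approx 5.0625$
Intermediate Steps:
$G = -2$ ($G = 7 - 9 = -2$)
$B{\left(F,E \right)} = -4$ ($B{\left(F,E \right)} = -4 + \left(F - F\right) = -4 + 0 = -4$)
$d = -9$ ($d = -6 - 3 = -9$)
$D = \frac{9}{4}$ ($D = - \frac{9}{-4} = \left(-9\right) \left(- \frac{1}{4}\right) = \frac{9}{4} \approx 2.25$)
$D^{2} = \left(\frac{9}{4}\right)^{2} = \frac{81}{16}$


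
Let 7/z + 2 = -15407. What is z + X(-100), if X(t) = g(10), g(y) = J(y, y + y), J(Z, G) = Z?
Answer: 154083/15409 ≈ 9.9995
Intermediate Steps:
g(y) = y
X(t) = 10
z = -7/15409 (z = 7/(-2 - 15407) = 7/(-15409) = 7*(-1/15409) = -7/15409 ≈ -0.00045428)
z + X(-100) = -7/15409 + 10 = 154083/15409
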